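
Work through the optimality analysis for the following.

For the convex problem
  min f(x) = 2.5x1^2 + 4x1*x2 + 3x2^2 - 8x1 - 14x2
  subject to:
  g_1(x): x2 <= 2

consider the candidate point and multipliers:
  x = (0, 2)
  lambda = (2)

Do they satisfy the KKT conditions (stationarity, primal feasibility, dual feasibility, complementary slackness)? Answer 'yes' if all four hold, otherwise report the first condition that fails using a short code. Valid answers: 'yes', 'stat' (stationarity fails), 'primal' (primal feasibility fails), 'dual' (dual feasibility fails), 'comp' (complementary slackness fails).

Gradient of f: grad f(x) = Q x + c = (0, -2)
Constraint values g_i(x) = a_i^T x - b_i:
  g_1((0, 2)) = 0
Stationarity residual: grad f(x) + sum_i lambda_i a_i = (0, 0)
  -> stationarity OK
Primal feasibility (all g_i <= 0): OK
Dual feasibility (all lambda_i >= 0): OK
Complementary slackness (lambda_i * g_i(x) = 0 for all i): OK

Verdict: yes, KKT holds.

yes


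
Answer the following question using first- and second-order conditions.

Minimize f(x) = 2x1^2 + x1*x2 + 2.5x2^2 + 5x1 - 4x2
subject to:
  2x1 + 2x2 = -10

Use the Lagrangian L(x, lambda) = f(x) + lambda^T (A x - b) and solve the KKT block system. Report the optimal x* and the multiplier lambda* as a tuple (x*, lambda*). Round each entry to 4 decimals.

Form the Lagrangian:
  L(x, lambda) = (1/2) x^T Q x + c^T x + lambda^T (A x - b)
Stationarity (grad_x L = 0): Q x + c + A^T lambda = 0.
Primal feasibility: A x = b.

This gives the KKT block system:
  [ Q   A^T ] [ x     ]   [-c ]
  [ A    0  ] [ lambda ] = [ b ]

Solving the linear system:
  x*      = (-4.1429, -0.8571)
  lambda* = (6.2143)
  f(x*)   = 22.4286

x* = (-4.1429, -0.8571), lambda* = (6.2143)


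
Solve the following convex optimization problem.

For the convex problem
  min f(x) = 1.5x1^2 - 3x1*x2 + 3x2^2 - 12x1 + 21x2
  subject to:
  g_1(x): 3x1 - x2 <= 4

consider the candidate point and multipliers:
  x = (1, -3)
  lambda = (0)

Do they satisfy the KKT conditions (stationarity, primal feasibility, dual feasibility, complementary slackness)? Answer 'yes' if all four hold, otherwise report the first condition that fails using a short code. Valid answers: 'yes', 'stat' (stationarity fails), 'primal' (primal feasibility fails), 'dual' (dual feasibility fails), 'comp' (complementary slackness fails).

Gradient of f: grad f(x) = Q x + c = (0, 0)
Constraint values g_i(x) = a_i^T x - b_i:
  g_1((1, -3)) = 2
Stationarity residual: grad f(x) + sum_i lambda_i a_i = (0, 0)
  -> stationarity OK
Primal feasibility (all g_i <= 0): FAILS
Dual feasibility (all lambda_i >= 0): OK
Complementary slackness (lambda_i * g_i(x) = 0 for all i): OK

Verdict: the first failing condition is primal_feasibility -> primal.

primal


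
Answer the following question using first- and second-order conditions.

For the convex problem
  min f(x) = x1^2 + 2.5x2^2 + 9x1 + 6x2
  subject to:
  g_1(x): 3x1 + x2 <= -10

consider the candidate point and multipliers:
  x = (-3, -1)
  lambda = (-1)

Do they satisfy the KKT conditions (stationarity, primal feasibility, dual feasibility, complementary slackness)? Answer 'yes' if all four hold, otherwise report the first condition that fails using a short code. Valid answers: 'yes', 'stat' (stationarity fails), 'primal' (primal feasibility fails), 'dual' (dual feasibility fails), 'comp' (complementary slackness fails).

Gradient of f: grad f(x) = Q x + c = (3, 1)
Constraint values g_i(x) = a_i^T x - b_i:
  g_1((-3, -1)) = 0
Stationarity residual: grad f(x) + sum_i lambda_i a_i = (0, 0)
  -> stationarity OK
Primal feasibility (all g_i <= 0): OK
Dual feasibility (all lambda_i >= 0): FAILS
Complementary slackness (lambda_i * g_i(x) = 0 for all i): OK

Verdict: the first failing condition is dual_feasibility -> dual.

dual


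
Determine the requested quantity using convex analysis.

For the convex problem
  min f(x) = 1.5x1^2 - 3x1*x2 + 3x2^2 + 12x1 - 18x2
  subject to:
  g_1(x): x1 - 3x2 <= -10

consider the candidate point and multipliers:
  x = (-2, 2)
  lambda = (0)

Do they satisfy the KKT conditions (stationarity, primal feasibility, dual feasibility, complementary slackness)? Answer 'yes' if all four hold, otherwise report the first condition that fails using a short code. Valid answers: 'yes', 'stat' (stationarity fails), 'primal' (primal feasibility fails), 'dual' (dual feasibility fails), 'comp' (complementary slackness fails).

Gradient of f: grad f(x) = Q x + c = (0, 0)
Constraint values g_i(x) = a_i^T x - b_i:
  g_1((-2, 2)) = 2
Stationarity residual: grad f(x) + sum_i lambda_i a_i = (0, 0)
  -> stationarity OK
Primal feasibility (all g_i <= 0): FAILS
Dual feasibility (all lambda_i >= 0): OK
Complementary slackness (lambda_i * g_i(x) = 0 for all i): OK

Verdict: the first failing condition is primal_feasibility -> primal.

primal


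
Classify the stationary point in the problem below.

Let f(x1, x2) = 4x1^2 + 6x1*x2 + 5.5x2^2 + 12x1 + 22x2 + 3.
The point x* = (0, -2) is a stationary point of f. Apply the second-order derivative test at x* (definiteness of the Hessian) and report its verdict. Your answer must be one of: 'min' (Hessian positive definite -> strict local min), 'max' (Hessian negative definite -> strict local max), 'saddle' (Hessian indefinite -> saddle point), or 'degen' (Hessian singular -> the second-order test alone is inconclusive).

Compute the Hessian H = grad^2 f:
  H = [[8, 6], [6, 11]]
Verify stationarity: grad f(x*) = H x* + g = (0, 0).
Eigenvalues of H: 3.3153, 15.6847.
Both eigenvalues > 0, so H is positive definite -> x* is a strict local min.

min


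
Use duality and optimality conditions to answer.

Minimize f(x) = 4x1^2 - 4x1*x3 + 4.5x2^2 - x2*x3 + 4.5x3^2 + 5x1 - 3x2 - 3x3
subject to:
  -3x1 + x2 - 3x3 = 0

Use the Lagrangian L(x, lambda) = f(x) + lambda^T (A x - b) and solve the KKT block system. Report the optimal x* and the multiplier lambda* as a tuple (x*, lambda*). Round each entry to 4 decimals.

Form the Lagrangian:
  L(x, lambda) = (1/2) x^T Q x + c^T x + lambda^T (A x - b)
Stationarity (grad_x L = 0): Q x + c + A^T lambda = 0.
Primal feasibility: A x = b.

This gives the KKT block system:
  [ Q   A^T ] [ x     ]   [-c ]
  [ A    0  ] [ lambda ] = [ b ]

Solving the linear system:
  x*      = (-0.276, 0.33, 0.386)
  lambda* = (0.416)
  f(x*)   = -1.764

x* = (-0.276, 0.33, 0.386), lambda* = (0.416)


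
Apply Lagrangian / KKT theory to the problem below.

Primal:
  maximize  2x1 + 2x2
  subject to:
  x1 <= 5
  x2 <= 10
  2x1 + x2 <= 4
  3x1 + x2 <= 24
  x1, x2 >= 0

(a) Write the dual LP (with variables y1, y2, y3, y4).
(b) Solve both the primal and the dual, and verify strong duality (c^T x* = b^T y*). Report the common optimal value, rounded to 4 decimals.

The standard primal-dual pair for 'max c^T x s.t. A x <= b, x >= 0' is:
  Dual:  min b^T y  s.t.  A^T y >= c,  y >= 0.

So the dual LP is:
  minimize  5y1 + 10y2 + 4y3 + 24y4
  subject to:
    y1 + 2y3 + 3y4 >= 2
    y2 + y3 + y4 >= 2
    y1, y2, y3, y4 >= 0

Solving the primal: x* = (0, 4).
  primal value c^T x* = 8.
Solving the dual: y* = (0, 0, 2, 0).
  dual value b^T y* = 8.
Strong duality: c^T x* = b^T y*. Confirmed.

8


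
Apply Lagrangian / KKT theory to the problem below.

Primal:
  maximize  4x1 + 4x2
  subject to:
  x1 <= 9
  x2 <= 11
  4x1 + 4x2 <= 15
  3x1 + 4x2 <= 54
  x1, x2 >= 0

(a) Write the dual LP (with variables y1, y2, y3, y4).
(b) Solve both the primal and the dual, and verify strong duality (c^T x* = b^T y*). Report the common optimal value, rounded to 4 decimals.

The standard primal-dual pair for 'max c^T x s.t. A x <= b, x >= 0' is:
  Dual:  min b^T y  s.t.  A^T y >= c,  y >= 0.

So the dual LP is:
  minimize  9y1 + 11y2 + 15y3 + 54y4
  subject to:
    y1 + 4y3 + 3y4 >= 4
    y2 + 4y3 + 4y4 >= 4
    y1, y2, y3, y4 >= 0

Solving the primal: x* = (3.75, 0).
  primal value c^T x* = 15.
Solving the dual: y* = (0, 0, 1, 0).
  dual value b^T y* = 15.
Strong duality: c^T x* = b^T y*. Confirmed.

15


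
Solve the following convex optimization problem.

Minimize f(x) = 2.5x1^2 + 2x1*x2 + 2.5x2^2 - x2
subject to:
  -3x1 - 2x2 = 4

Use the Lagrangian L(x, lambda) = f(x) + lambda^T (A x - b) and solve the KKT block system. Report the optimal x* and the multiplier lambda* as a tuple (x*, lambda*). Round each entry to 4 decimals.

Form the Lagrangian:
  L(x, lambda) = (1/2) x^T Q x + c^T x + lambda^T (A x - b)
Stationarity (grad_x L = 0): Q x + c + A^T lambda = 0.
Primal feasibility: A x = b.

This gives the KKT block system:
  [ Q   A^T ] [ x     ]   [-c ]
  [ A    0  ] [ lambda ] = [ b ]

Solving the linear system:
  x*      = (-1.2195, -0.1707)
  lambda* = (-2.1463)
  f(x*)   = 4.378

x* = (-1.2195, -0.1707), lambda* = (-2.1463)


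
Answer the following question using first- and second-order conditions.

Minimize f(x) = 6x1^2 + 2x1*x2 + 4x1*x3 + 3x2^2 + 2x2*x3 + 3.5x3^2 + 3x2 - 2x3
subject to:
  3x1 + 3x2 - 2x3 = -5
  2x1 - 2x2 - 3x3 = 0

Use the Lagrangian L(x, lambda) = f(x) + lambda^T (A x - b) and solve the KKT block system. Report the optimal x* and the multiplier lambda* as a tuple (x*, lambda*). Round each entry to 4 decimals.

Form the Lagrangian:
  L(x, lambda) = (1/2) x^T Q x + c^T x + lambda^T (A x - b)
Stationarity (grad_x L = 0): Q x + c + A^T lambda = 0.
Primal feasibility: A x = b.

This gives the KKT block system:
  [ Q   A^T ] [ x     ]   [-c ]
  [ A    0  ] [ lambda ] = [ b ]

Solving the linear system:
  x*      = (-0.1151, -1.1096, 0.6629)
  lambda* = (0.5852, -0.4032)
  f(x*)   = -0.8644

x* = (-0.1151, -1.1096, 0.6629), lambda* = (0.5852, -0.4032)


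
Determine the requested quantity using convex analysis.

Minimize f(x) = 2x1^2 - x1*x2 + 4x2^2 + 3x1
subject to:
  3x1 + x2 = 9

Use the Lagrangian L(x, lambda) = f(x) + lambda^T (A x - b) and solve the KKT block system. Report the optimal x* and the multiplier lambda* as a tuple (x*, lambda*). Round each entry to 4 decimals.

Form the Lagrangian:
  L(x, lambda) = (1/2) x^T Q x + c^T x + lambda^T (A x - b)
Stationarity (grad_x L = 0): Q x + c + A^T lambda = 0.
Primal feasibility: A x = b.

This gives the KKT block system:
  [ Q   A^T ] [ x     ]   [-c ]
  [ A    0  ] [ lambda ] = [ b ]

Solving the linear system:
  x*      = (2.7073, 0.878)
  lambda* = (-4.3171)
  f(x*)   = 23.4878

x* = (2.7073, 0.878), lambda* = (-4.3171)


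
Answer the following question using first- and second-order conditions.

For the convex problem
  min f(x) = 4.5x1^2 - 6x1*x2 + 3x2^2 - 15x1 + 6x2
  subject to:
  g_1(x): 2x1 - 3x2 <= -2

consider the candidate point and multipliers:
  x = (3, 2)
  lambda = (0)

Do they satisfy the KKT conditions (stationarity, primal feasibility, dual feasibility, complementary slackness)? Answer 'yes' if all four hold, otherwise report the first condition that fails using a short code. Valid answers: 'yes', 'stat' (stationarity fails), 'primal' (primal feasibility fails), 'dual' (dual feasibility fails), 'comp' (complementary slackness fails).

Gradient of f: grad f(x) = Q x + c = (0, 0)
Constraint values g_i(x) = a_i^T x - b_i:
  g_1((3, 2)) = 2
Stationarity residual: grad f(x) + sum_i lambda_i a_i = (0, 0)
  -> stationarity OK
Primal feasibility (all g_i <= 0): FAILS
Dual feasibility (all lambda_i >= 0): OK
Complementary slackness (lambda_i * g_i(x) = 0 for all i): OK

Verdict: the first failing condition is primal_feasibility -> primal.

primal


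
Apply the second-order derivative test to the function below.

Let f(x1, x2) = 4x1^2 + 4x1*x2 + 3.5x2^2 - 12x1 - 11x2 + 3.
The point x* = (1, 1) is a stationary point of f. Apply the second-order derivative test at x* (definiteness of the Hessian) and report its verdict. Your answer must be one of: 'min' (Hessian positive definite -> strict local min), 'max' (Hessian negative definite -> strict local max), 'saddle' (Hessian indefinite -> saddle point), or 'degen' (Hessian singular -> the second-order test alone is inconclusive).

Compute the Hessian H = grad^2 f:
  H = [[8, 4], [4, 7]]
Verify stationarity: grad f(x*) = H x* + g = (0, 0).
Eigenvalues of H: 3.4689, 11.5311.
Both eigenvalues > 0, so H is positive definite -> x* is a strict local min.

min


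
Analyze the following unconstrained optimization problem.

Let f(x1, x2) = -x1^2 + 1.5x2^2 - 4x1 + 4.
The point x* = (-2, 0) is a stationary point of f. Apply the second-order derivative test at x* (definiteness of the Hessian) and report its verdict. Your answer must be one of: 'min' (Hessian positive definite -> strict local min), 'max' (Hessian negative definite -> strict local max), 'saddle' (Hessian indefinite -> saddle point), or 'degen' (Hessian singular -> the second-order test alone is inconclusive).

Compute the Hessian H = grad^2 f:
  H = [[-2, 0], [0, 3]]
Verify stationarity: grad f(x*) = H x* + g = (0, 0).
Eigenvalues of H: -2, 3.
Eigenvalues have mixed signs, so H is indefinite -> x* is a saddle point.

saddle


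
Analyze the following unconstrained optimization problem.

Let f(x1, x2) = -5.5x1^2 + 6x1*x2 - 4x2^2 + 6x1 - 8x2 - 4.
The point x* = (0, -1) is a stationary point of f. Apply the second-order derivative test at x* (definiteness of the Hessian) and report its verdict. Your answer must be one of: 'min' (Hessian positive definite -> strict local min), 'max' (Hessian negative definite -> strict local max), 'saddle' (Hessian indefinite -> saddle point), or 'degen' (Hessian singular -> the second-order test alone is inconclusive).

Compute the Hessian H = grad^2 f:
  H = [[-11, 6], [6, -8]]
Verify stationarity: grad f(x*) = H x* + g = (0, 0).
Eigenvalues of H: -15.6847, -3.3153.
Both eigenvalues < 0, so H is negative definite -> x* is a strict local max.

max


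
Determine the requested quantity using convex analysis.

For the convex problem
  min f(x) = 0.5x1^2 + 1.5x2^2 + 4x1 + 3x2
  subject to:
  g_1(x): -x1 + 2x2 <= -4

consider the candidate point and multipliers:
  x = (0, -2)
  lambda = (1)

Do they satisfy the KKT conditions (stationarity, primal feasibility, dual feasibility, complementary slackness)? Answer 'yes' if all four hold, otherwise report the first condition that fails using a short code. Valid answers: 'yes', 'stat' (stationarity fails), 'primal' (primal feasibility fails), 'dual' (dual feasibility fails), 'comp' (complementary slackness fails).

Gradient of f: grad f(x) = Q x + c = (4, -3)
Constraint values g_i(x) = a_i^T x - b_i:
  g_1((0, -2)) = 0
Stationarity residual: grad f(x) + sum_i lambda_i a_i = (3, -1)
  -> stationarity FAILS
Primal feasibility (all g_i <= 0): OK
Dual feasibility (all lambda_i >= 0): OK
Complementary slackness (lambda_i * g_i(x) = 0 for all i): OK

Verdict: the first failing condition is stationarity -> stat.

stat


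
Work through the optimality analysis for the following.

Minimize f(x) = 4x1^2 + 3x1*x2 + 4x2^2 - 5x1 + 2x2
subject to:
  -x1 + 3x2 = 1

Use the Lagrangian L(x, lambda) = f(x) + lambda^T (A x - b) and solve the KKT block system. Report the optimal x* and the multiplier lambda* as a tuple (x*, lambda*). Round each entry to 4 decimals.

Form the Lagrangian:
  L(x, lambda) = (1/2) x^T Q x + c^T x + lambda^T (A x - b)
Stationarity (grad_x L = 0): Q x + c + A^T lambda = 0.
Primal feasibility: A x = b.

This gives the KKT block system:
  [ Q   A^T ] [ x     ]   [-c ]
  [ A    0  ] [ lambda ] = [ b ]

Solving the linear system:
  x*      = (0.2245, 0.4082)
  lambda* = (-1.9796)
  f(x*)   = 0.8367

x* = (0.2245, 0.4082), lambda* = (-1.9796)


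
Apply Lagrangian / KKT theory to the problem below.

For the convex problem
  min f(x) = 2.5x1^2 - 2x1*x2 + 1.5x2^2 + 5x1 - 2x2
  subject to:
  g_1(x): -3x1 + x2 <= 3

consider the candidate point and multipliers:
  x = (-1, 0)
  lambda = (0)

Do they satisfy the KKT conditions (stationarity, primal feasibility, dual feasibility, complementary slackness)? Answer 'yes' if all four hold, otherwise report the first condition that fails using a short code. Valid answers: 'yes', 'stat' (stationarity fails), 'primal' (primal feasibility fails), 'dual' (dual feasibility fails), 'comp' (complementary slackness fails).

Gradient of f: grad f(x) = Q x + c = (0, 0)
Constraint values g_i(x) = a_i^T x - b_i:
  g_1((-1, 0)) = 0
Stationarity residual: grad f(x) + sum_i lambda_i a_i = (0, 0)
  -> stationarity OK
Primal feasibility (all g_i <= 0): OK
Dual feasibility (all lambda_i >= 0): OK
Complementary slackness (lambda_i * g_i(x) = 0 for all i): OK

Verdict: yes, KKT holds.

yes


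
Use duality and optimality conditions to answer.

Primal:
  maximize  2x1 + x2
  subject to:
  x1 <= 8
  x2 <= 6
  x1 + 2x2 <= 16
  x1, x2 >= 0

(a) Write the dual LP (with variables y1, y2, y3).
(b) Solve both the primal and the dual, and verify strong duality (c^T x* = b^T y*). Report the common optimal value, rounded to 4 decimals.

The standard primal-dual pair for 'max c^T x s.t. A x <= b, x >= 0' is:
  Dual:  min b^T y  s.t.  A^T y >= c,  y >= 0.

So the dual LP is:
  minimize  8y1 + 6y2 + 16y3
  subject to:
    y1 + y3 >= 2
    y2 + 2y3 >= 1
    y1, y2, y3 >= 0

Solving the primal: x* = (8, 4).
  primal value c^T x* = 20.
Solving the dual: y* = (1.5, 0, 0.5).
  dual value b^T y* = 20.
Strong duality: c^T x* = b^T y*. Confirmed.

20


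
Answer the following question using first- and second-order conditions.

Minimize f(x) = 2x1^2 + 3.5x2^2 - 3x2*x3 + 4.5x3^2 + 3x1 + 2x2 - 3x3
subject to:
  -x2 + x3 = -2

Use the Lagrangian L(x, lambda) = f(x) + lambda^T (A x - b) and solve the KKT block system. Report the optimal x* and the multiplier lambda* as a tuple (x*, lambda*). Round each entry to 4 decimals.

Form the Lagrangian:
  L(x, lambda) = (1/2) x^T Q x + c^T x + lambda^T (A x - b)
Stationarity (grad_x L = 0): Q x + c + A^T lambda = 0.
Primal feasibility: A x = b.

This gives the KKT block system:
  [ Q   A^T ] [ x     ]   [-c ]
  [ A    0  ] [ lambda ] = [ b ]

Solving the linear system:
  x*      = (-0.75, 1.3, -0.7)
  lambda* = (13.2)
  f(x*)   = 14.425

x* = (-0.75, 1.3, -0.7), lambda* = (13.2)


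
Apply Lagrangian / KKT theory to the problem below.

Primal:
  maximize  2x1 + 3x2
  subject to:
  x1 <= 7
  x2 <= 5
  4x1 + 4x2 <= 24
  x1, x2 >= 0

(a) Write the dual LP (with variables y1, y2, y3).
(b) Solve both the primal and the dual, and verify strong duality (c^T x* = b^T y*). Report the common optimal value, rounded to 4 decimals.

The standard primal-dual pair for 'max c^T x s.t. A x <= b, x >= 0' is:
  Dual:  min b^T y  s.t.  A^T y >= c,  y >= 0.

So the dual LP is:
  minimize  7y1 + 5y2 + 24y3
  subject to:
    y1 + 4y3 >= 2
    y2 + 4y3 >= 3
    y1, y2, y3 >= 0

Solving the primal: x* = (1, 5).
  primal value c^T x* = 17.
Solving the dual: y* = (0, 1, 0.5).
  dual value b^T y* = 17.
Strong duality: c^T x* = b^T y*. Confirmed.

17


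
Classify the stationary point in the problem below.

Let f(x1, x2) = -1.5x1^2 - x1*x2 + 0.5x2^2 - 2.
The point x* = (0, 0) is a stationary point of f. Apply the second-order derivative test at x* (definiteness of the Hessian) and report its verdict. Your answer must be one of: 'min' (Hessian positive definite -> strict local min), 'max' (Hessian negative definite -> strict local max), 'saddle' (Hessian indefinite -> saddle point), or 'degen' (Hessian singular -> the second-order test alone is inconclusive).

Compute the Hessian H = grad^2 f:
  H = [[-3, -1], [-1, 1]]
Verify stationarity: grad f(x*) = H x* + g = (0, 0).
Eigenvalues of H: -3.2361, 1.2361.
Eigenvalues have mixed signs, so H is indefinite -> x* is a saddle point.

saddle


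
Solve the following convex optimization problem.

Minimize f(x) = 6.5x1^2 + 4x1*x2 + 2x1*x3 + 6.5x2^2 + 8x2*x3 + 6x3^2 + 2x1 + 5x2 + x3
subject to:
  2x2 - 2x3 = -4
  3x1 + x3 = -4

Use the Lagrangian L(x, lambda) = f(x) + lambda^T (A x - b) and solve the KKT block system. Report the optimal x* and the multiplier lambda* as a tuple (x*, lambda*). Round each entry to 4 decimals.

Form the Lagrangian:
  L(x, lambda) = (1/2) x^T Q x + c^T x + lambda^T (A x - b)
Stationarity (grad_x L = 0): Q x + c + A^T lambda = 0.
Primal feasibility: A x = b.

This gives the KKT block system:
  [ Q   A^T ] [ x     ]   [-c ]
  [ A    0  ] [ lambda ] = [ b ]

Solving the linear system:
  x*      = (-1.6474, -1.0578, 0.9422)
  lambda* = (3.9017, 7.2543)
  f(x*)   = 18.4913

x* = (-1.6474, -1.0578, 0.9422), lambda* = (3.9017, 7.2543)


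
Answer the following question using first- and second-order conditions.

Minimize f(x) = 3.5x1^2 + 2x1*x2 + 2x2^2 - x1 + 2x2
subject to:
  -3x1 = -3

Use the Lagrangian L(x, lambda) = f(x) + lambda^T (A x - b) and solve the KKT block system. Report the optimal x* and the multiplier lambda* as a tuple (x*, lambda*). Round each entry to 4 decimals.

Form the Lagrangian:
  L(x, lambda) = (1/2) x^T Q x + c^T x + lambda^T (A x - b)
Stationarity (grad_x L = 0): Q x + c + A^T lambda = 0.
Primal feasibility: A x = b.

This gives the KKT block system:
  [ Q   A^T ] [ x     ]   [-c ]
  [ A    0  ] [ lambda ] = [ b ]

Solving the linear system:
  x*      = (1, -1)
  lambda* = (1.3333)
  f(x*)   = 0.5

x* = (1, -1), lambda* = (1.3333)


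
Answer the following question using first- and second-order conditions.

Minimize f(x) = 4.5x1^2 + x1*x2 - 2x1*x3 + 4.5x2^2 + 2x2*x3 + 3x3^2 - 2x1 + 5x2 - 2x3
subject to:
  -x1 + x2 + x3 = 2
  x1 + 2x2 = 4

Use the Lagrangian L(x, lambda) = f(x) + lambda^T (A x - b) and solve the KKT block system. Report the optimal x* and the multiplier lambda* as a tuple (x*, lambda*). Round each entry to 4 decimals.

Form the Lagrangian:
  L(x, lambda) = (1/2) x^T Q x + c^T x + lambda^T (A x - b)
Stationarity (grad_x L = 0): Q x + c + A^T lambda = 0.
Primal feasibility: A x = b.

This gives the KKT block system:
  [ Q   A^T ] [ x     ]   [-c ]
  [ A    0  ] [ lambda ] = [ b ]

Solving the linear system:
  x*      = (0.5763, 1.7119, 0.8644)
  lambda* = (-5.4576, -8.6271)
  f(x*)   = 25.5508

x* = (0.5763, 1.7119, 0.8644), lambda* = (-5.4576, -8.6271)


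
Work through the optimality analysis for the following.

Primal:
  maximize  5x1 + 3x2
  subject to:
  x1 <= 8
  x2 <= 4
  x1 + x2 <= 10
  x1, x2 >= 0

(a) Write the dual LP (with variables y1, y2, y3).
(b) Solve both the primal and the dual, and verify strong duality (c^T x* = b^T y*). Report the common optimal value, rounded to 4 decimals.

The standard primal-dual pair for 'max c^T x s.t. A x <= b, x >= 0' is:
  Dual:  min b^T y  s.t.  A^T y >= c,  y >= 0.

So the dual LP is:
  minimize  8y1 + 4y2 + 10y3
  subject to:
    y1 + y3 >= 5
    y2 + y3 >= 3
    y1, y2, y3 >= 0

Solving the primal: x* = (8, 2).
  primal value c^T x* = 46.
Solving the dual: y* = (2, 0, 3).
  dual value b^T y* = 46.
Strong duality: c^T x* = b^T y*. Confirmed.

46


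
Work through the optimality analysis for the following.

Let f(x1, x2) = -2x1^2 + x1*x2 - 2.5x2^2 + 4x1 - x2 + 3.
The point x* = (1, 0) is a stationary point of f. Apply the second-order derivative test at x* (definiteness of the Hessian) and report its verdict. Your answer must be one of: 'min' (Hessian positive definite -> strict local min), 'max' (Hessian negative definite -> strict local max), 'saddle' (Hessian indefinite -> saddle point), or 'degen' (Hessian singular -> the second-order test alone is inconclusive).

Compute the Hessian H = grad^2 f:
  H = [[-4, 1], [1, -5]]
Verify stationarity: grad f(x*) = H x* + g = (0, 0).
Eigenvalues of H: -5.618, -3.382.
Both eigenvalues < 0, so H is negative definite -> x* is a strict local max.

max


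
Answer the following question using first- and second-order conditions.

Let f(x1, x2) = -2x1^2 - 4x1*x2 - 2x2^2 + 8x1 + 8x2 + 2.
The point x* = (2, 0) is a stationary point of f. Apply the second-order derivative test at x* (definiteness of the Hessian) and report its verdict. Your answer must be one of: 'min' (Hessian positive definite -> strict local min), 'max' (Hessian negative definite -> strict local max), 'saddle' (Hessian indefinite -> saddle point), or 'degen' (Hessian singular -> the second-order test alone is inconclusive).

Compute the Hessian H = grad^2 f:
  H = [[-4, -4], [-4, -4]]
Verify stationarity: grad f(x*) = H x* + g = (0, 0).
Eigenvalues of H: -8, 0.
H has a zero eigenvalue (singular; negative semidefinite but not definite), so H is neither positive definite, negative definite, nor indefinite. The second-order test alone is inconclusive -> degen.
(Indeed, f is constant along the null direction of H through x*, so x* is not a strict local extremum.)

degen


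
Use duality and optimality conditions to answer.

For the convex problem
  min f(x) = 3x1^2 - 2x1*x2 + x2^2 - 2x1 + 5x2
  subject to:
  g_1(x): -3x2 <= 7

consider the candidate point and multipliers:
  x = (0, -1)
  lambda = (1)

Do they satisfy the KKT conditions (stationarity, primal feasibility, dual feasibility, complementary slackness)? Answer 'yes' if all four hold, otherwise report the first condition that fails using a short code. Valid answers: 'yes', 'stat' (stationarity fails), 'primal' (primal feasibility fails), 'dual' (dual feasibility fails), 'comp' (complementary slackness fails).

Gradient of f: grad f(x) = Q x + c = (0, 3)
Constraint values g_i(x) = a_i^T x - b_i:
  g_1((0, -1)) = -4
Stationarity residual: grad f(x) + sum_i lambda_i a_i = (0, 0)
  -> stationarity OK
Primal feasibility (all g_i <= 0): OK
Dual feasibility (all lambda_i >= 0): OK
Complementary slackness (lambda_i * g_i(x) = 0 for all i): FAILS

Verdict: the first failing condition is complementary_slackness -> comp.

comp


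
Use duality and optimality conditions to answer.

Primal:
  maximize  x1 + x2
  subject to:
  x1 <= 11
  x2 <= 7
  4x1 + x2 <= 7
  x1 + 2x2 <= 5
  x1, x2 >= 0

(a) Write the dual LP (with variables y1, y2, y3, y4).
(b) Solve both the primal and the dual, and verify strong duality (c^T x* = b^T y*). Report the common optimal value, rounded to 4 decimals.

The standard primal-dual pair for 'max c^T x s.t. A x <= b, x >= 0' is:
  Dual:  min b^T y  s.t.  A^T y >= c,  y >= 0.

So the dual LP is:
  minimize  11y1 + 7y2 + 7y3 + 5y4
  subject to:
    y1 + 4y3 + y4 >= 1
    y2 + y3 + 2y4 >= 1
    y1, y2, y3, y4 >= 0

Solving the primal: x* = (1.2857, 1.8571).
  primal value c^T x* = 3.1429.
Solving the dual: y* = (0, 0, 0.1429, 0.4286).
  dual value b^T y* = 3.1429.
Strong duality: c^T x* = b^T y*. Confirmed.

3.1429


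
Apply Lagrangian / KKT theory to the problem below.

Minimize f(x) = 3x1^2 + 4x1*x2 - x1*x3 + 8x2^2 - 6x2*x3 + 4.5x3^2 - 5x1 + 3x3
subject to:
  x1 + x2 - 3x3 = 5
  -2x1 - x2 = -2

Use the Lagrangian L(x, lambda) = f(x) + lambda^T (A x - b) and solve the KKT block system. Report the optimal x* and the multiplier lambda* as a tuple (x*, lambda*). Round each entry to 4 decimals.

Form the Lagrangian:
  L(x, lambda) = (1/2) x^T Q x + c^T x + lambda^T (A x - b)
Stationarity (grad_x L = 0): Q x + c + A^T lambda = 0.
Primal feasibility: A x = b.

This gives the KKT block system:
  [ Q   A^T ] [ x     ]   [-c ]
  [ A    0  ] [ lambda ] = [ b ]

Solving the linear system:
  x*      = (1.3846, -0.7692, -1.4615)
  lambda* = (-2.3077, -0.3077)
  f(x*)   = -0.1923

x* = (1.3846, -0.7692, -1.4615), lambda* = (-2.3077, -0.3077)


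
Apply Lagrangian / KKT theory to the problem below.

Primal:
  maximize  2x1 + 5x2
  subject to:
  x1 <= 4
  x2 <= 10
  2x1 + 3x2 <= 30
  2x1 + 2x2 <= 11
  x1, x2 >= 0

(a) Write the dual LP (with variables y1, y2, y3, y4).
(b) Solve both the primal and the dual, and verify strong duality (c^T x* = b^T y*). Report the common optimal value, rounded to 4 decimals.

The standard primal-dual pair for 'max c^T x s.t. A x <= b, x >= 0' is:
  Dual:  min b^T y  s.t.  A^T y >= c,  y >= 0.

So the dual LP is:
  minimize  4y1 + 10y2 + 30y3 + 11y4
  subject to:
    y1 + 2y3 + 2y4 >= 2
    y2 + 3y3 + 2y4 >= 5
    y1, y2, y3, y4 >= 0

Solving the primal: x* = (0, 5.5).
  primal value c^T x* = 27.5.
Solving the dual: y* = (0, 0, 0, 2.5).
  dual value b^T y* = 27.5.
Strong duality: c^T x* = b^T y*. Confirmed.

27.5


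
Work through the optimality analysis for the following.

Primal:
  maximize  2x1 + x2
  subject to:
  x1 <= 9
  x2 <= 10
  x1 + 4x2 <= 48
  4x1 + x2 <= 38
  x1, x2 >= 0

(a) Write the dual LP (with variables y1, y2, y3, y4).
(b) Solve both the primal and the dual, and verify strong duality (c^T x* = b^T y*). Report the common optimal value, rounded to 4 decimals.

The standard primal-dual pair for 'max c^T x s.t. A x <= b, x >= 0' is:
  Dual:  min b^T y  s.t.  A^T y >= c,  y >= 0.

So the dual LP is:
  minimize  9y1 + 10y2 + 48y3 + 38y4
  subject to:
    y1 + y3 + 4y4 >= 2
    y2 + 4y3 + y4 >= 1
    y1, y2, y3, y4 >= 0

Solving the primal: x* = (7, 10).
  primal value c^T x* = 24.
Solving the dual: y* = (0, 0.5, 0, 0.5).
  dual value b^T y* = 24.
Strong duality: c^T x* = b^T y*. Confirmed.

24


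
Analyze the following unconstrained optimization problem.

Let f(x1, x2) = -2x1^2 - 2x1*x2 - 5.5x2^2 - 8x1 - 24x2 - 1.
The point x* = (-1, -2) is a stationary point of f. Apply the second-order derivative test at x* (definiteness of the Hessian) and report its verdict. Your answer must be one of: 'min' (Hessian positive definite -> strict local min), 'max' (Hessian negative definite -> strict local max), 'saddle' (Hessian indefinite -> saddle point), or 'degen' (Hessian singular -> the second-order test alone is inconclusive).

Compute the Hessian H = grad^2 f:
  H = [[-4, -2], [-2, -11]]
Verify stationarity: grad f(x*) = H x* + g = (0, 0).
Eigenvalues of H: -11.5311, -3.4689.
Both eigenvalues < 0, so H is negative definite -> x* is a strict local max.

max


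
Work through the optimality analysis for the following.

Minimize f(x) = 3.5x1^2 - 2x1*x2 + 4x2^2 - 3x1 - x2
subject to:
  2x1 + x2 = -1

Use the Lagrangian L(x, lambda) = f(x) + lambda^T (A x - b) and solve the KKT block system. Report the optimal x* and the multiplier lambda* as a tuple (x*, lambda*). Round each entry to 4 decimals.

Form the Lagrangian:
  L(x, lambda) = (1/2) x^T Q x + c^T x + lambda^T (A x - b)
Stationarity (grad_x L = 0): Q x + c + A^T lambda = 0.
Primal feasibility: A x = b.

This gives the KKT block system:
  [ Q   A^T ] [ x     ]   [-c ]
  [ A    0  ] [ lambda ] = [ b ]

Solving the linear system:
  x*      = (-0.3617, -0.2766)
  lambda* = (2.4894)
  f(x*)   = 1.9255

x* = (-0.3617, -0.2766), lambda* = (2.4894)


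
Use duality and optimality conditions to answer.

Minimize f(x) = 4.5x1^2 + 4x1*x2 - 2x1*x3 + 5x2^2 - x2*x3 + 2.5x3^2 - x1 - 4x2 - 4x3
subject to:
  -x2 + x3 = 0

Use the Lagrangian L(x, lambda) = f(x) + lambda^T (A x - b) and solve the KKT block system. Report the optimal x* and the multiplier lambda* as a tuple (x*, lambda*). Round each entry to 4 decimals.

Form the Lagrangian:
  L(x, lambda) = (1/2) x^T Q x + c^T x + lambda^T (A x - b)
Stationarity (grad_x L = 0): Q x + c + A^T lambda = 0.
Primal feasibility: A x = b.

This gives the KKT block system:
  [ Q   A^T ] [ x     ]   [-c ]
  [ A    0  ] [ lambda ] = [ b ]

Solving the linear system:
  x*      = (-0.0265, 0.6195, 0.6195)
  lambda* = (1.469)
  f(x*)   = -2.4646

x* = (-0.0265, 0.6195, 0.6195), lambda* = (1.469)


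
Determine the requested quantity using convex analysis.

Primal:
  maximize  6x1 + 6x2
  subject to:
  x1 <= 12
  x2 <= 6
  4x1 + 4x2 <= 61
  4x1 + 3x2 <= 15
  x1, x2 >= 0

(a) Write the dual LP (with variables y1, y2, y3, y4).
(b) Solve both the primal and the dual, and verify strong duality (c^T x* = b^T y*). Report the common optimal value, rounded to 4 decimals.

The standard primal-dual pair for 'max c^T x s.t. A x <= b, x >= 0' is:
  Dual:  min b^T y  s.t.  A^T y >= c,  y >= 0.

So the dual LP is:
  minimize  12y1 + 6y2 + 61y3 + 15y4
  subject to:
    y1 + 4y3 + 4y4 >= 6
    y2 + 4y3 + 3y4 >= 6
    y1, y2, y3, y4 >= 0

Solving the primal: x* = (0, 5).
  primal value c^T x* = 30.
Solving the dual: y* = (0, 0, 0, 2).
  dual value b^T y* = 30.
Strong duality: c^T x* = b^T y*. Confirmed.

30


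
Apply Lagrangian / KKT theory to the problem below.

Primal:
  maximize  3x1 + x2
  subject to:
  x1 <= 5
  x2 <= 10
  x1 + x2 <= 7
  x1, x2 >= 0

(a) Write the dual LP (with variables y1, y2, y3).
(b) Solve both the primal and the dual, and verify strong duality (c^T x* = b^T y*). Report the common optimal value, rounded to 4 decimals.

The standard primal-dual pair for 'max c^T x s.t. A x <= b, x >= 0' is:
  Dual:  min b^T y  s.t.  A^T y >= c,  y >= 0.

So the dual LP is:
  minimize  5y1 + 10y2 + 7y3
  subject to:
    y1 + y3 >= 3
    y2 + y3 >= 1
    y1, y2, y3 >= 0

Solving the primal: x* = (5, 2).
  primal value c^T x* = 17.
Solving the dual: y* = (2, 0, 1).
  dual value b^T y* = 17.
Strong duality: c^T x* = b^T y*. Confirmed.

17


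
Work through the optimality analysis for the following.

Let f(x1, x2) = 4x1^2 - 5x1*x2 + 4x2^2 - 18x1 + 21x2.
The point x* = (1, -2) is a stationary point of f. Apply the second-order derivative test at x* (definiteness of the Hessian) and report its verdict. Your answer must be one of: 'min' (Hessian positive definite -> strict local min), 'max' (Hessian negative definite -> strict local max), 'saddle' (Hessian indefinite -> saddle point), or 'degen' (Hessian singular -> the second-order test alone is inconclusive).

Compute the Hessian H = grad^2 f:
  H = [[8, -5], [-5, 8]]
Verify stationarity: grad f(x*) = H x* + g = (0, 0).
Eigenvalues of H: 3, 13.
Both eigenvalues > 0, so H is positive definite -> x* is a strict local min.

min


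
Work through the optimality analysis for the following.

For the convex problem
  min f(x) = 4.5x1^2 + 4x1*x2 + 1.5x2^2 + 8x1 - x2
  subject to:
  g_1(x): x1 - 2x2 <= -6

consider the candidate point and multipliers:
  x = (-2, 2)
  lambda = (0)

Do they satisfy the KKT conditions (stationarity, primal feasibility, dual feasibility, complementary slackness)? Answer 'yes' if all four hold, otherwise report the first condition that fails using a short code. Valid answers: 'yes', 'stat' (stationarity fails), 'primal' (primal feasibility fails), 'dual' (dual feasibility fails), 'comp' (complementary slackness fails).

Gradient of f: grad f(x) = Q x + c = (-2, -3)
Constraint values g_i(x) = a_i^T x - b_i:
  g_1((-2, 2)) = 0
Stationarity residual: grad f(x) + sum_i lambda_i a_i = (-2, -3)
  -> stationarity FAILS
Primal feasibility (all g_i <= 0): OK
Dual feasibility (all lambda_i >= 0): OK
Complementary slackness (lambda_i * g_i(x) = 0 for all i): OK

Verdict: the first failing condition is stationarity -> stat.

stat


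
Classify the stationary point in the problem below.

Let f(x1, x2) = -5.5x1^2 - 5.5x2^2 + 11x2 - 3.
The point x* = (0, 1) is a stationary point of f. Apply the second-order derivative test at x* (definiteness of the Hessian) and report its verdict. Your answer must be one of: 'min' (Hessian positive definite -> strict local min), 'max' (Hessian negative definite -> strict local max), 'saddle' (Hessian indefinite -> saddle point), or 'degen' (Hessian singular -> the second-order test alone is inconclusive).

Compute the Hessian H = grad^2 f:
  H = [[-11, 0], [0, -11]]
Verify stationarity: grad f(x*) = H x* + g = (0, 0).
Eigenvalues of H: -11, -11.
Both eigenvalues < 0, so H is negative definite -> x* is a strict local max.

max


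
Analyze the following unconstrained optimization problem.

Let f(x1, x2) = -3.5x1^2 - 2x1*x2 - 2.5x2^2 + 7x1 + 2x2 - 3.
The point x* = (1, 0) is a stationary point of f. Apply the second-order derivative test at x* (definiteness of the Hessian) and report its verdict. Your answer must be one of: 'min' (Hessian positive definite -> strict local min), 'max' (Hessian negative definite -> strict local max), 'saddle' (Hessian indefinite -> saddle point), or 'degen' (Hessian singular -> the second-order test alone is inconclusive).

Compute the Hessian H = grad^2 f:
  H = [[-7, -2], [-2, -5]]
Verify stationarity: grad f(x*) = H x* + g = (0, 0).
Eigenvalues of H: -8.2361, -3.7639.
Both eigenvalues < 0, so H is negative definite -> x* is a strict local max.

max


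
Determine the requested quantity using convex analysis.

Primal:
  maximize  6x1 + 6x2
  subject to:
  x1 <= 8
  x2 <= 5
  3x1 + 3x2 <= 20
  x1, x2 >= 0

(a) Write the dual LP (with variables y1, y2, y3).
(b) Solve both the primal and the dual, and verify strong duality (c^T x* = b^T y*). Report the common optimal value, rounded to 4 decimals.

The standard primal-dual pair for 'max c^T x s.t. A x <= b, x >= 0' is:
  Dual:  min b^T y  s.t.  A^T y >= c,  y >= 0.

So the dual LP is:
  minimize  8y1 + 5y2 + 20y3
  subject to:
    y1 + 3y3 >= 6
    y2 + 3y3 >= 6
    y1, y2, y3 >= 0

Solving the primal: x* = (6.6667, 0).
  primal value c^T x* = 40.
Solving the dual: y* = (0, 0, 2).
  dual value b^T y* = 40.
Strong duality: c^T x* = b^T y*. Confirmed.

40


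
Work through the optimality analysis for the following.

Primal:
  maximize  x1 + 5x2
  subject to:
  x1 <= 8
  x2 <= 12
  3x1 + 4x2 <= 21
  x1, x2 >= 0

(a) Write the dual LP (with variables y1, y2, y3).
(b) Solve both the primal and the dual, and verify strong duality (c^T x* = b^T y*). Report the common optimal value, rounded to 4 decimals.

The standard primal-dual pair for 'max c^T x s.t. A x <= b, x >= 0' is:
  Dual:  min b^T y  s.t.  A^T y >= c,  y >= 0.

So the dual LP is:
  minimize  8y1 + 12y2 + 21y3
  subject to:
    y1 + 3y3 >= 1
    y2 + 4y3 >= 5
    y1, y2, y3 >= 0

Solving the primal: x* = (0, 5.25).
  primal value c^T x* = 26.25.
Solving the dual: y* = (0, 0, 1.25).
  dual value b^T y* = 26.25.
Strong duality: c^T x* = b^T y*. Confirmed.

26.25


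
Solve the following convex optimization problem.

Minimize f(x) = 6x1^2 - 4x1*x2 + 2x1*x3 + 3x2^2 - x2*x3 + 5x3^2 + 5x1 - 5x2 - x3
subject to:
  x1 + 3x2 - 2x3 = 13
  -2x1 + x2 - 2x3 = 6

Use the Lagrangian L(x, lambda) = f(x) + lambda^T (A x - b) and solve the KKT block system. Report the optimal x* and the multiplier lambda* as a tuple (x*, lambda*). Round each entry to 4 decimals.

Form the Lagrangian:
  L(x, lambda) = (1/2) x^T Q x + c^T x + lambda^T (A x - b)
Stationarity (grad_x L = 0): Q x + c + A^T lambda = 0.
Primal feasibility: A x = b.

This gives the KKT block system:
  [ Q   A^T ] [ x     ]   [-c ]
  [ A    0  ] [ lambda ] = [ b ]

Solving the linear system:
  x*      = (0.1365, 3.2953, -1.4888)
  lambda* = (-3.1298, -6.3255)
  f(x*)   = 32.1672

x* = (0.1365, 3.2953, -1.4888), lambda* = (-3.1298, -6.3255)


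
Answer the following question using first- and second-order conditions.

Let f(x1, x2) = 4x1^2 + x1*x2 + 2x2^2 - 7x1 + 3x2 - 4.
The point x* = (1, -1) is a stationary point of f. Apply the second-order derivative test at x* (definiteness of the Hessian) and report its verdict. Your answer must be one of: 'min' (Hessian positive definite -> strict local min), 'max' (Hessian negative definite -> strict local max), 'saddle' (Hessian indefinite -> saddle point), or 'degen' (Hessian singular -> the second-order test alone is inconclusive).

Compute the Hessian H = grad^2 f:
  H = [[8, 1], [1, 4]]
Verify stationarity: grad f(x*) = H x* + g = (0, 0).
Eigenvalues of H: 3.7639, 8.2361.
Both eigenvalues > 0, so H is positive definite -> x* is a strict local min.

min


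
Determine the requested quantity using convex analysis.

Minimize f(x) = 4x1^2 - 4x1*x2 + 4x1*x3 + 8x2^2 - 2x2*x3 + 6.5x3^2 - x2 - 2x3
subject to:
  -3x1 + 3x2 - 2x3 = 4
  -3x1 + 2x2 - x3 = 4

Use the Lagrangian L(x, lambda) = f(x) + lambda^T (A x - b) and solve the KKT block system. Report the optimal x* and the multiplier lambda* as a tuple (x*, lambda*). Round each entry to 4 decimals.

Form the Lagrangian:
  L(x, lambda) = (1/2) x^T Q x + c^T x + lambda^T (A x - b)
Stationarity (grad_x L = 0): Q x + c + A^T lambda = 0.
Primal feasibility: A x = b.

This gives the KKT block system:
  [ Q   A^T ] [ x     ]   [-c ]
  [ A    0  ] [ lambda ] = [ b ]

Solving the linear system:
  x*      = (-1.2489, 0.2532, 0.2532)
  lambda* = (-0.8798, -2.4506)
  f(x*)   = 6.2811

x* = (-1.2489, 0.2532, 0.2532), lambda* = (-0.8798, -2.4506)


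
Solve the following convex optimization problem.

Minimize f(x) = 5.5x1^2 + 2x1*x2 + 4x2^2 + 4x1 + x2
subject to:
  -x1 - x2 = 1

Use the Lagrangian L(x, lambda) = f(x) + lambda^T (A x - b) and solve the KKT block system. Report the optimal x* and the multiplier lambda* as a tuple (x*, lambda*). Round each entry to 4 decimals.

Form the Lagrangian:
  L(x, lambda) = (1/2) x^T Q x + c^T x + lambda^T (A x - b)
Stationarity (grad_x L = 0): Q x + c + A^T lambda = 0.
Primal feasibility: A x = b.

This gives the KKT block system:
  [ Q   A^T ] [ x     ]   [-c ]
  [ A    0  ] [ lambda ] = [ b ]

Solving the linear system:
  x*      = (-0.6, -0.4)
  lambda* = (-3.4)
  f(x*)   = 0.3

x* = (-0.6, -0.4), lambda* = (-3.4)
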